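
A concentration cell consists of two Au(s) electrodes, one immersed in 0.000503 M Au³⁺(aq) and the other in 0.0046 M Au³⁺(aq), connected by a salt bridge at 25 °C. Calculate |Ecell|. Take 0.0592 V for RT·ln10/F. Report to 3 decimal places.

0.019 V

For a concentration cell E°cell = 0, since both electrodes use the same couple.
The compartment with the higher Au³⁺(aq) concentration (0.0046 M) acts as the cathode; ions are reduced there and produced at the dilute (0.000503 M) anode.
With n = 3, Ecell = −(0.0592/3)·log([dilute]/[conc]) = −(0.0592/3)·log(0.000503/0.0046) = +0.019 V.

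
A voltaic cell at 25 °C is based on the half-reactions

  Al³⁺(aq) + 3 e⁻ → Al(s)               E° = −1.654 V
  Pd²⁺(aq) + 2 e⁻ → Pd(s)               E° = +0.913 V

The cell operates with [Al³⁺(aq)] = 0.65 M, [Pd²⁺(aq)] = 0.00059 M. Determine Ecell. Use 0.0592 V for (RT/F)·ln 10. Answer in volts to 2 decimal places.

+2.48 V

The Pd²⁺/Pd couple has the more positive E°, so it is the cathode; Al³⁺/Al is the anode.
E°cell = +0.913 − (−1.654) = +2.567 V, with n = 6 electrons transferred.
For the overall reaction 3 Pd²⁺(aq) + 2 Al(s) → 3 Pd(s) + 2 Al³⁺(aq), Q = [Al³⁺(aq)]^2 / [Pd²⁺(aq)]^3 = 2.06×10^9, giving log Q = 9.313.
E = E° − (0.0592/n)·log Q = +2.567 − (0.0592/6)(9.313) = +2.48 V.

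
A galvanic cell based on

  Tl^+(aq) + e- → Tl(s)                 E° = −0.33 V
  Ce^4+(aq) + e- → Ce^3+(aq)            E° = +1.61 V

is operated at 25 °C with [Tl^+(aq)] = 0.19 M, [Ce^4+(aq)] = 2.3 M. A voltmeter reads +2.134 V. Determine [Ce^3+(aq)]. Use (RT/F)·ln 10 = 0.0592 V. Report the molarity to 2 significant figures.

0.0064 M

Ce⁴⁺/Ce³⁺ is the cathode (higher E°); E°cell = +1.61 − (−0.33) = +1.94 V with n = 1.
Rearranging E = E° − (0.0592/n)·log Q gives log Q = 1(+1.94 − (+2.134))/0.0592 = −3.277.
Balancing electrons gives Ce^4+(aq) + Tl(s) → Ce^3+(aq) + Tl^+(aq); thus Q = ([Ce^3+(aq)]·[Tl^+(aq)]) / [Ce^4+(aq)].
Substituting the known concentrations and solving, log [Ce^3+(aq)] = −2.194 and [Ce^3+(aq)] = 0.0064 M.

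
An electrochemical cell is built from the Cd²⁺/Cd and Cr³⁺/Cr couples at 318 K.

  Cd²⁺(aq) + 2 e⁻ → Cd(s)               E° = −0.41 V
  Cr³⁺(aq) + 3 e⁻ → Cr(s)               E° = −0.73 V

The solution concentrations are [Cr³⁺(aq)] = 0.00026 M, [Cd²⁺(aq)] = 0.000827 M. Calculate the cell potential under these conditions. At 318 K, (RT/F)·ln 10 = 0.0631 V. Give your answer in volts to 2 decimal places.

Since E°(Cd²⁺/Cd) > E°(Cr³⁺/Cr), Cd²⁺/Cd serves as the cathode.
The standard potential is −0.41 − (−0.73) = +0.32 V and the balanced reaction transfers n = 6 electrons.
The balanced reaction is 3 Cd²⁺(aq) + 2 Cr(s) → 3 Cd(s) + 2 Cr³⁺(aq), so Q = [Cr³⁺(aq)]^2 / [Cd²⁺(aq)]^3 = 120 and log Q = 2.077.
By the Nernst equation, E = +0.32 − (0.0631/6)·(2.077) = +0.30 V.

+0.30 V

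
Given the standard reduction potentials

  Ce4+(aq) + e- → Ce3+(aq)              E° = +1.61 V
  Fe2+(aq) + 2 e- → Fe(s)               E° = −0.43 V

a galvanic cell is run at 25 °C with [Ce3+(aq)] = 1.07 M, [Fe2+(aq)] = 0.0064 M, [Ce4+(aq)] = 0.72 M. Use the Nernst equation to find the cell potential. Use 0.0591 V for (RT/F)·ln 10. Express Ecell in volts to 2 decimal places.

The Ce⁴⁺/Ce³⁺ couple has the more positive E°, so it is the cathode; Fe²⁺/Fe is the anode.
E°cell = +1.61 − (−0.43) = +2.04 V, with n = 2 electrons transferred.
For the overall reaction 2 Ce4+(aq) + Fe(s) → 2 Ce3+(aq) + Fe2+(aq), Q = ([Ce3+(aq)]^2·[Fe2+(aq)]) / [Ce4+(aq)]^2 = 0.0141, giving log Q = −1.850.
By the Nernst equation, E = +2.04 − (0.0591/2)·(−1.850) = +2.09 V.

+2.09 V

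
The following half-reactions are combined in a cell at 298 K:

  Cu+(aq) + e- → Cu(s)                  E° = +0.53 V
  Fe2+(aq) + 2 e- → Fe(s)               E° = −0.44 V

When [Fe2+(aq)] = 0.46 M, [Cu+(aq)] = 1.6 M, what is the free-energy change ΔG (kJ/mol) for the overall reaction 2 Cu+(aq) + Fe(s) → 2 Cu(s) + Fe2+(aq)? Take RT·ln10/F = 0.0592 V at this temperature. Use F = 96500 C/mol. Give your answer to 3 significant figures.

With Cu⁺/Cu reduced at the cathode, E°cell = +0.53 − (−0.44) = +0.97 V and n = 2.
Here Q = [Fe2+(aq)] / [Cu+(aq)]^2 = 0.18 (log Q = −0.745), giving E = +0.97 − (0.0592/2)·(−0.745) = +0.9921 V.
Then ΔG = −nFE = −2 × 96500 × +0.9921 J/mol = −191 kJ/mol.

−191 kJ/mol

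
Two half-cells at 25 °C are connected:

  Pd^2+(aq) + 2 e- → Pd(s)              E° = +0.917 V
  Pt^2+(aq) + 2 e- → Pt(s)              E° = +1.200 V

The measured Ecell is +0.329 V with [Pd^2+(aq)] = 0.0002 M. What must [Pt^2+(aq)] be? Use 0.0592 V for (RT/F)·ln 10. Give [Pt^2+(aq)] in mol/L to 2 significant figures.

With Pt²⁺/Pt at the cathode and Pd²⁺/Pd at the anode, E°cell = +1.200 − (+0.917) = +0.283 V (n = 2).
Since E = E° − (0.0592/n)·log Q, log Q = n(E° − E)/0.0592 = −1.554.
The balanced reaction is Pt^2+(aq) + Pd(s) → Pt(s) + Pd^2+(aq), so Q = [Pd^2+(aq)] / [Pt^2+(aq)].
Isolating [Pt^2+(aq)] in Q = 10^{−1.554} yields log [Pt^2+(aq)] = −2.145, i.e. 0.0072 M.

0.0072 M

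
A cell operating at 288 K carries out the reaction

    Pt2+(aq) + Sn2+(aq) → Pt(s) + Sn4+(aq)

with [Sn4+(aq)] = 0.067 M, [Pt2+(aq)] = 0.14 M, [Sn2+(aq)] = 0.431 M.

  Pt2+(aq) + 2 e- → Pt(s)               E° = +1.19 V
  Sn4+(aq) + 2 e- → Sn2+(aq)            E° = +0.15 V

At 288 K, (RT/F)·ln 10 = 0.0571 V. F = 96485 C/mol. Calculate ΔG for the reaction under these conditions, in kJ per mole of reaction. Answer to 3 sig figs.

The standard cell potential is +1.19 − (+0.15) = +1.04 V, with n = 2 electrons in the balanced equation.
The reaction quotient is [Sn4+(aq)] / ([Pt2+(aq)]·[Sn2+(aq)]) = 1.11; by Nernst, E = +1.04 − (0.0571/2)(0.045) = +1.0387 V.
Finally ΔG = −nFE = −(2)(96485 C/mol)(+1.0387 V) = −200 kJ/mol.

−200 kJ/mol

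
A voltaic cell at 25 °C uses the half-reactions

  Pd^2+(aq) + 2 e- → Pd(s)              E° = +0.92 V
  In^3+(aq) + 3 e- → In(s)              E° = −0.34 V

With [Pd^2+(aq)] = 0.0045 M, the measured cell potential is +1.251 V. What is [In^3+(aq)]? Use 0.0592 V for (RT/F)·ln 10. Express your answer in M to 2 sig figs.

0.00086 M

The Pd²⁺/Pd couple has the larger reduction potential, so it is the cathode: E°cell = +0.92 − (−0.34) = +1.26 V and n = 6.
Rearranging E = E° − (0.0592/n)·log Q gives log Q = 6(+1.26 − (+1.251))/0.0592 = 0.912.
For 3 Pd^2+(aq) + 2 In(s) → 3 Pd(s) + 2 In^3+(aq), the reaction quotient is Q = [In^3+(aq)]^2 / [Pd^2+(aq)]^3.
Substituting the known concentrations and solving, log [In^3+(aq)] = −3.064 and [In^3+(aq)] = 0.00086 M.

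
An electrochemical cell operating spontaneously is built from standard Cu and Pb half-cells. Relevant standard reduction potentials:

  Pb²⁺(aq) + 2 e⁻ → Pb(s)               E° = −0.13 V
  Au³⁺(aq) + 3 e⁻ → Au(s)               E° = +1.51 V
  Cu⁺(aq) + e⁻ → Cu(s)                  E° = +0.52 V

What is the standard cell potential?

+0.65 V

The Cu⁺/Cu couple has the higher E°, so Cu ion is reduced (cathode) and Pb is oxidized (anode).
E°cell = E°(cathode) − E°(anode) = +0.52 − (−0.13) = +0.65 V.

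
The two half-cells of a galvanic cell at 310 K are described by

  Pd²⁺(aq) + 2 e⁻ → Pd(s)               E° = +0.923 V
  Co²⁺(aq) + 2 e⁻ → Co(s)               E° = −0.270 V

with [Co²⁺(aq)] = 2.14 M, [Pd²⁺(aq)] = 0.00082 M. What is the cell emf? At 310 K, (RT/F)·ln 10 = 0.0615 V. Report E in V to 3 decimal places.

The Pd²⁺/Pd couple has the more positive E°, so it is the cathode; Co²⁺/Co is the anode.
E°cell = E°cat − E°an = +0.923 − (−0.270) = +1.193 V; n = 2.
For the overall reaction Pd²⁺(aq) + Co(s) → Pd(s) + Co²⁺(aq), Q = [Co²⁺(aq)] / [Pd²⁺(aq)] = 2.61×10^3, giving log Q = 3.417.
By the Nernst equation, E = +1.193 − (0.0615/2)·(3.417) = +1.088 V.

+1.088 V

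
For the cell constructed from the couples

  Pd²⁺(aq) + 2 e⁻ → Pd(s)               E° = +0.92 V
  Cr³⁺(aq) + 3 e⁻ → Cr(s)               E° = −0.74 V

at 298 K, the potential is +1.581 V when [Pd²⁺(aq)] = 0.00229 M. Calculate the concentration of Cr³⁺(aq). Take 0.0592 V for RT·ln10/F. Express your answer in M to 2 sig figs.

1.1 M

The Pd²⁺/Pd couple has the larger reduction potential, so it is the cathode: E°cell = +0.92 − (−0.74) = +1.66 V and n = 6.
Rearranging E = E° − (0.0592/n)·log Q gives log Q = 6(+1.66 − (+1.581))/0.0592 = 8.007.
The balanced reaction is 3 Pd²⁺(aq) + 2 Cr(s) → 3 Pd(s) + 2 Cr³⁺(aq), so Q = [Cr³⁺(aq)]^2 / [Pd²⁺(aq)]^3.
Isolating [Cr³⁺(aq)] in Q = 10^{8.007} yields log [Cr³⁺(aq)] = 0.043, i.e. 1.1 M.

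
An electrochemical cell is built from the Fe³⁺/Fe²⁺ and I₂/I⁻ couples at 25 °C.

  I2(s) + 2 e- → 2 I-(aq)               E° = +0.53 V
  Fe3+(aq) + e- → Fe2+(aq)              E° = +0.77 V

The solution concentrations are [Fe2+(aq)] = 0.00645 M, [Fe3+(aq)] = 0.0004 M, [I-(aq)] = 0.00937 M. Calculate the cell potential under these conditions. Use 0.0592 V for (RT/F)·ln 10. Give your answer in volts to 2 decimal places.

Fe³⁺/Fe²⁺ is reduced (cathode, E° = +0.77 V) and I₂/I⁻ is oxidized (anode).
The standard potential is +0.77 − (+0.53) = +0.24 V and the balanced reaction transfers n = 2 electrons.
The balanced reaction is 2 Fe3+(aq) + 2 I-(aq) → 2 Fe2+(aq) + I2(s), so Q = [Fe2+(aq)]^2 / ([Fe3+(aq)]^2·[I-(aq)]^2) = 2.96×10^6 and log Q = 6.472.
Applying E = E° − (RT ln10/nF)·log Q gives +0.24 − (0.0592/2)(6.472) = +0.05 V.

+0.05 V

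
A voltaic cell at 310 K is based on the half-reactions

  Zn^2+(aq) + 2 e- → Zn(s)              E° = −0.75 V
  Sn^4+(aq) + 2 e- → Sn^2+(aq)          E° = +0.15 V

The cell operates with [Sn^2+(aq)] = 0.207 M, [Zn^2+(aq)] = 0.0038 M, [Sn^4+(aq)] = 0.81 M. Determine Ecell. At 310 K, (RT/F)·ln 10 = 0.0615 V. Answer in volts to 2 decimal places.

+0.99 V

The Sn⁴⁺/Sn²⁺ couple has the more positive E°, so it is the cathode; Zn²⁺/Zn is the anode.
E°cell = +0.15 − (−0.75) = +0.90 V, with n = 2 electrons transferred.
The balanced reaction is Sn^4+(aq) + Zn(s) → Sn^2+(aq) + Zn^2+(aq), so Q = ([Sn^2+(aq)]·[Zn^2+(aq)]) / [Sn^4+(aq)] = 0.000971 and log Q = −3.013.
Applying E = E° − (RT ln10/nF)·log Q gives +0.90 − (0.0615/2)(−3.013) = +0.99 V.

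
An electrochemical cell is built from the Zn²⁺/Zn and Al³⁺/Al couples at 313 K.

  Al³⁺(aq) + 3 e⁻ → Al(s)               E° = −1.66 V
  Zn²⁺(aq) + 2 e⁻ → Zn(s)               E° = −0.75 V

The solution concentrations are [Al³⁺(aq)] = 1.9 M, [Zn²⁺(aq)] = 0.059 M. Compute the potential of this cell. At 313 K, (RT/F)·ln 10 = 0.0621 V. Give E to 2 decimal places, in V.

+0.87 V

The Zn²⁺/Zn couple has the more positive E°, so it is the cathode; Al³⁺/Al is the anode.
E°cell = −0.75 − (−1.66) = +0.91 V, with n = 6 electrons transferred.
Balancing gives 3 Zn²⁺(aq) + 2 Al(s) → 3 Zn(s) + 2 Al³⁺(aq); hence Q = [Al³⁺(aq)]^2 / [Zn²⁺(aq)]^3 = 1.76×10^4 (log Q = 4.245).
Applying E = E° − (RT ln10/nF)·log Q gives +0.91 − (0.0621/6)(4.245) = +0.87 V.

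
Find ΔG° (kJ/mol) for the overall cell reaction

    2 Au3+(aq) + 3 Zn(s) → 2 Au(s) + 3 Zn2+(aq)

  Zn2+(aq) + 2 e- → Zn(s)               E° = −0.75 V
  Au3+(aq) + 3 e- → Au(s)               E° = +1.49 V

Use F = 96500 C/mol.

In the reaction as written Au3+(aq) is reduced, so the Au³⁺/Au couple is the cathode and Zn²⁺/Zn is the anode.
E°cell = +1.49 − (−0.75) = +2.24 V; balancing electrons gives n = 6.
ΔG° = −nFE°cell = −(6)(96500)(+2.24) J/mol = −1297 kJ/mol.

−1297 kJ/mol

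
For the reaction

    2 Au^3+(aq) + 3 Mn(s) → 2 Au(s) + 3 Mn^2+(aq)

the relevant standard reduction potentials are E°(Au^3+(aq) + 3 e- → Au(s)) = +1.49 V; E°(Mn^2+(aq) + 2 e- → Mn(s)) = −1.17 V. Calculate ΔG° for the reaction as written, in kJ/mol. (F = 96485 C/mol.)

−1540 kJ/mol

In the reaction as written Au^3+(aq) is reduced, so the Au³⁺/Au couple is the cathode and Mn²⁺/Mn is the anode.
E°cell = +1.49 − (−1.17) = +2.66 V; balancing electrons gives n = 6.
ΔG° = −nFE°cell = −(6)(96485)(+2.66) J/mol = −1540 kJ/mol.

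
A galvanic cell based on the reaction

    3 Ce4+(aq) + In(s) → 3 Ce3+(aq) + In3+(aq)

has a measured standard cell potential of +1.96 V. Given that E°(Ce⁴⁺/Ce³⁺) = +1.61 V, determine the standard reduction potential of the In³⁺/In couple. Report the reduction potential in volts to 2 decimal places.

−0.35 V

In the reaction as written the Ce⁴⁺/Ce³⁺ couple is reduced (cathode) and In³⁺/In is oxidized (anode), so E°cell = E°(Ce⁴⁺/Ce³⁺) − E°(In³⁺/In).
E°(In³⁺/In) = E°(cathode) − E°cell = +1.61 − (+1.96) = −0.35 V.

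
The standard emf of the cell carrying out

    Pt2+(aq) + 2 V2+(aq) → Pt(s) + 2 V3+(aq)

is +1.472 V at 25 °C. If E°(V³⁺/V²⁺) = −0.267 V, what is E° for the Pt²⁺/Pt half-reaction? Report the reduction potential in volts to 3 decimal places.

In the reaction as written the Pt²⁺/Pt couple is reduced (cathode) and V³⁺/V²⁺ is oxidized (anode), so E°cell = E°(Pt²⁺/Pt) − E°(V³⁺/V²⁺).
E°(Pt²⁺/Pt) = E°cell + E°(anode) = +1.472 + (−0.267) = +1.205 V.

+1.205 V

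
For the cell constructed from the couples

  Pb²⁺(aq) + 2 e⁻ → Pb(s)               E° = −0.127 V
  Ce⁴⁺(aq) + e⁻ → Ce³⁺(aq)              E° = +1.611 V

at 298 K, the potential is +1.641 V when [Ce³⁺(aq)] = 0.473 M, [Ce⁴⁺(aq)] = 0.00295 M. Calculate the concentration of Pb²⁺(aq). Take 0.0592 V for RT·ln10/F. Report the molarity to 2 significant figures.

With Ce⁴⁺/Ce³⁺ at the cathode and Pb²⁺/Pb at the anode, E°cell = +1.611 − (−0.127) = +1.738 V (n = 2).
Rearranging E = E° − (0.0592/n)·log Q gives log Q = 2(+1.738 − (+1.641))/0.0592 = 3.277.
For 2 Ce⁴⁺(aq) + Pb(s) → 2 Ce³⁺(aq) + Pb²⁺(aq), the reaction quotient is Q = ([Ce³⁺(aq)]^2·[Pb²⁺(aq)]) / [Ce⁴⁺(aq)]^2.
Solving for the unknown gives log [Pb²⁺(aq)] = −1.133, so [Pb²⁺(aq)] ≈ 0.074 M.

0.074 M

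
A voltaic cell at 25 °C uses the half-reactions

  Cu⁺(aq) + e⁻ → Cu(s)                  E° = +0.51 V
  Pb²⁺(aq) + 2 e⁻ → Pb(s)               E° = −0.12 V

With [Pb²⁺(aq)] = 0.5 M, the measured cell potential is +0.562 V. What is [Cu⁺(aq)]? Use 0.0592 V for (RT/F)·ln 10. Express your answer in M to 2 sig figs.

The Cu⁺/Cu couple has the larger reduction potential, so it is the cathode: E°cell = +0.51 − (−0.12) = +0.63 V and n = 2.
From the Nernst equation, log Q = n(E° − E)/0.0592 = 2·(+0.63 − (+0.562))/0.0592 = 2.297.
For 2 Cu⁺(aq) + Pb(s) → 2 Cu(s) + Pb²⁺(aq), the reaction quotient is Q = [Pb²⁺(aq)] / [Cu⁺(aq)]^2.
Isolating [Cu⁺(aq)] in Q = 10^{2.297} yields log [Cu⁺(aq)] = −1.299, i.e. 0.050 M.

0.050 M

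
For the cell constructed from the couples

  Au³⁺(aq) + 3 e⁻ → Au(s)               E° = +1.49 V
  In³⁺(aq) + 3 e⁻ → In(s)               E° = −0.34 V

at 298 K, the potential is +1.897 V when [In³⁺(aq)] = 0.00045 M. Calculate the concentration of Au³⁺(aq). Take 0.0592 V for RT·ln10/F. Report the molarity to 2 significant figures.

The Au³⁺/Au couple has the larger reduction potential, so it is the cathode: E°cell = +1.49 − (−0.34) = +1.83 V and n = 3.
Since E = E° − (0.0592/n)·log Q, log Q = n(E° − E)/0.0592 = −3.395.
The balanced reaction is Au³⁺(aq) + In(s) → Au(s) + In³⁺(aq), so Q = [In³⁺(aq)] / [Au³⁺(aq)].
Solving for the unknown gives log [Au³⁺(aq)] = 0.048, so [Au³⁺(aq)] ≈ 1.1 M.

1.1 M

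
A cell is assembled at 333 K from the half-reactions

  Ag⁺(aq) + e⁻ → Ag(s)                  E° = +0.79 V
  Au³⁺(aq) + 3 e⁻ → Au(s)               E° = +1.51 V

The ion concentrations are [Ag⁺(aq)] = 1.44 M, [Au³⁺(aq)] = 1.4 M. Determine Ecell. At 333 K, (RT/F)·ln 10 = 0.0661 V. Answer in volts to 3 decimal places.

+0.713 V

Since E°(Au³⁺/Au) > E°(Ag⁺/Ag), Au³⁺/Au serves as the cathode.
E°cell = +1.51 − (+0.79) = +0.72 V, with n = 3 electrons transferred.
Balancing gives Au³⁺(aq) + 3 Ag(s) → Au(s) + 3 Ag⁺(aq); hence Q = [Ag⁺(aq)]^3 / [Au³⁺(aq)] = 2.13 (log Q = 0.329).
Applying E = E° − (RT ln10/nF)·log Q gives +0.72 − (0.0661/3)(0.329) = +0.713 V.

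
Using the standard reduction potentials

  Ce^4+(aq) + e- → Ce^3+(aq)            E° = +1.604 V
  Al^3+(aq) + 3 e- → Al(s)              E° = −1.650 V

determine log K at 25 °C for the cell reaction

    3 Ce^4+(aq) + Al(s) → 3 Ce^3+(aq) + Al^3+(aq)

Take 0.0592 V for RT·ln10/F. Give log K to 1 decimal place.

log K = 164.9

The Ce⁴⁺/Ce³⁺ couple is reduced (cathode); E°cell = +1.604 − (−1.650) = +3.254 V with n = 3.
At equilibrium E = 0, so log K = nE°cell / 0.0592 = (3)(+3.254) / 0.0592 = 164.9.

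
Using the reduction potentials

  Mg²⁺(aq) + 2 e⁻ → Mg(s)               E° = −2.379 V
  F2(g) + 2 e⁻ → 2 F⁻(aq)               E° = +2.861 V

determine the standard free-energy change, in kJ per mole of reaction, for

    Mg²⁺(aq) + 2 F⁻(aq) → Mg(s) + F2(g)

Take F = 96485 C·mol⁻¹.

In the reaction as written Mg²⁺(aq) is reduced, so the Mg²⁺/Mg couple is the cathode and F₂/F⁻ is the anode.
E°cell = −2.379 − (+2.861) = −5.240 V; balancing electrons gives n = 2.
ΔG° = −nFE°cell = −(2)(96485)(−5.240) J/mol = +1011 kJ/mol.

+1011 kJ/mol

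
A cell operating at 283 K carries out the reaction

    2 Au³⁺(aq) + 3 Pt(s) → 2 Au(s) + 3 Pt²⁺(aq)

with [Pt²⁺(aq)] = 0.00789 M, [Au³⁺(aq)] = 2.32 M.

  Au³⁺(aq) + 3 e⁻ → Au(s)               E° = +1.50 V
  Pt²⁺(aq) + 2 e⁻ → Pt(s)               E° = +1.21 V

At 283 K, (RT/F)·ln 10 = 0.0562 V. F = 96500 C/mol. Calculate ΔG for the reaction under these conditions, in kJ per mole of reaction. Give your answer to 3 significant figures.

−206 kJ/mol

The standard cell potential is +1.50 − (+1.21) = +0.29 V, with n = 6 electrons in the balanced equation.
The reaction quotient is [Pt²⁺(aq)]^3 / [Au³⁺(aq)]^2 = 9.13×10^−8; by Nernst, E = +0.29 − (0.0562/6)(−7.040) = +0.3559 V.
Then ΔG = −nFE = −6 × 96500 × +0.3559 J/mol = −206 kJ/mol.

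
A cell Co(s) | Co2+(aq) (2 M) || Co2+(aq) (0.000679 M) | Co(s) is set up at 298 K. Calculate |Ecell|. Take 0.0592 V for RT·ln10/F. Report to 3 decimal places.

For a concentration cell E°cell = 0, since both electrodes use the same couple.
The compartment with the higher Co2+(aq) concentration (2 M) acts as the cathode; ions are reduced there and produced at the dilute (0.000679 M) anode.
With n = 2, Ecell = −(0.0592/2)·log([dilute]/[conc]) = −(0.0592/2)·log(0.000679/2) = +0.103 V.

0.103 V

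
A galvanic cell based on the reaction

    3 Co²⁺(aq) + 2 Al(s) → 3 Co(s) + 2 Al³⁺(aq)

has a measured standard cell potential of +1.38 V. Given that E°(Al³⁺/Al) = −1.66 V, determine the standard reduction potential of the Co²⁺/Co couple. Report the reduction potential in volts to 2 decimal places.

In the reaction as written the Co²⁺/Co couple is reduced (cathode) and Al³⁺/Al is oxidized (anode), so E°cell = E°(Co²⁺/Co) − E°(Al³⁺/Al).
E°(Co²⁺/Co) = E°cell + E°(anode) = +1.38 + (−1.66) = −0.28 V.

−0.28 V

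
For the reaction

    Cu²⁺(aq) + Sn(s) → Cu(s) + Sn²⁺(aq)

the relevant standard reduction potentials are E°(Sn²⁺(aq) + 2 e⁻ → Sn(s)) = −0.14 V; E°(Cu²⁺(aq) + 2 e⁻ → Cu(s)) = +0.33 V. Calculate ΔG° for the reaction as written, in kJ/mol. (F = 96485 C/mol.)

In the reaction as written Cu²⁺(aq) is reduced, so the Cu²⁺/Cu couple is the cathode and Sn²⁺/Sn is the anode.
E°cell = +0.33 − (−0.14) = +0.47 V; balancing electrons gives n = 2.
ΔG° = −nFE°cell = −(2)(96485)(+0.47) J/mol = −90.7 kJ/mol.

−90.7 kJ/mol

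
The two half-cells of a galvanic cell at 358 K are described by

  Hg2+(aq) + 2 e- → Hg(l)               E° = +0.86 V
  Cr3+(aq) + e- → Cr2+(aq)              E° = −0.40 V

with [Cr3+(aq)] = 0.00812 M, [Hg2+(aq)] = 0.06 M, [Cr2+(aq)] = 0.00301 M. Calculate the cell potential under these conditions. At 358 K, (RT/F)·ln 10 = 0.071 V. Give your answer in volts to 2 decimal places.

+1.19 V

Hg²⁺/Hg is reduced (cathode, E° = +0.86 V) and Cr³⁺/Cr²⁺ is oxidized (anode).
The standard potential is +0.86 − (−0.40) = +1.26 V and the balanced reaction transfers n = 2 electrons.
The balanced reaction is Hg2+(aq) + 2 Cr2+(aq) → Hg(l) + 2 Cr3+(aq), so Q = [Cr3+(aq)]^2 / ([Hg2+(aq)]·[Cr2+(aq)]^2) = 121 and log Q = 2.084.
Applying E = E° − (RT ln10/nF)·log Q gives +1.26 − (0.071/2)(2.084) = +1.19 V.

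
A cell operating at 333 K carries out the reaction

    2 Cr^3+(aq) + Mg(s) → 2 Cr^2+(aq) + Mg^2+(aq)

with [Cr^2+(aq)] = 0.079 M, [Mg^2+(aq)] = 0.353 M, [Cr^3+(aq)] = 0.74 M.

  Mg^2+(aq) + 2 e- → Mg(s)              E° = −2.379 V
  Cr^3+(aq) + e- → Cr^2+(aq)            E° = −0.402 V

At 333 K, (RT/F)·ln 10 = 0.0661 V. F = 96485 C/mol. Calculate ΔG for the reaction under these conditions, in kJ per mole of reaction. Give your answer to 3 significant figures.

−397 kJ/mol

E°cell = −0.402 − (−2.379) = +1.977 V; the balanced reaction transfers n = 2 electrons.
Here Q = ([Cr^2+(aq)]^2·[Mg^2+(aq)]) / [Cr^3+(aq)]^2 = 0.00402 (log Q = −2.395), giving E = +1.977 − (0.0661/2)·(−2.395) = +2.0562 V.
Finally ΔG = −nFE = −(2)(96485 C/mol)(+2.0562 V) = −397 kJ/mol.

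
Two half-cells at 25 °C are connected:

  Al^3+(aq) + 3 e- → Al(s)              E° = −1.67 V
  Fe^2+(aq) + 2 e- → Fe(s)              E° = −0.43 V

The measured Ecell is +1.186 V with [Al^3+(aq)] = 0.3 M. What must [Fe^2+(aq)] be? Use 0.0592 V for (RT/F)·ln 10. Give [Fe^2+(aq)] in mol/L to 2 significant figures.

0.0067 M

Fe²⁺/Fe is the cathode (higher E°); E°cell = −0.43 − (−1.67) = +1.24 V with n = 6.
From the Nernst equation, log Q = n(E° − E)/0.0592 = 6·(+1.24 − (+1.186))/0.0592 = 5.473.
For 3 Fe^2+(aq) + 2 Al(s) → 3 Fe(s) + 2 Al^3+(aq), the reaction quotient is Q = [Al^3+(aq)]^2 / [Fe^2+(aq)]^3.
Isolating [Fe^2+(aq)] in Q = 10^{5.473} yields log [Fe^2+(aq)] = −2.173, i.e. 0.0067 M.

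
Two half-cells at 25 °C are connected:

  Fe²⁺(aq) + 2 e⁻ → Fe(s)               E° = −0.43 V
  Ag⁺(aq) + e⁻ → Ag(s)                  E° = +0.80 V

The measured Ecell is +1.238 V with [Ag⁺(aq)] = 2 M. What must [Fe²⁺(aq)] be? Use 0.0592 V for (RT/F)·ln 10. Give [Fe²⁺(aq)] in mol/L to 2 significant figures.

2.1 M

The Ag⁺/Ag couple has the larger reduction potential, so it is the cathode: E°cell = +0.80 − (−0.43) = +1.23 V and n = 2.
Rearranging E = E° − (0.0592/n)·log Q gives log Q = 2(+1.23 − (+1.238))/0.0592 = −0.270.
For 2 Ag⁺(aq) + Fe(s) → 2 Ag(s) + Fe²⁺(aq), the reaction quotient is Q = [Fe²⁺(aq)] / [Ag⁺(aq)]^2.
Isolating [Fe²⁺(aq)] in Q = 10^{−0.270} yields log [Fe²⁺(aq)] = 0.332, i.e. 2.1 M.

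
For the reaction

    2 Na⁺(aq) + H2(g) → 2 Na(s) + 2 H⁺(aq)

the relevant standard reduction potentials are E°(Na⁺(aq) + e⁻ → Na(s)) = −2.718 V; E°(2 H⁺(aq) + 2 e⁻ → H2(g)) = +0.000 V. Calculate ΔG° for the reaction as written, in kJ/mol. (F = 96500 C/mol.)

In the reaction as written Na⁺(aq) is reduced, so the Na⁺/Na couple is the cathode and 2H⁺/H₂ is the anode.
E°cell = −2.718 − (+0.000) = −2.718 V; balancing electrons gives n = 2.
ΔG° = −nFE°cell = −(2)(96500)(−2.718) J/mol = +525 kJ/mol.

+525 kJ/mol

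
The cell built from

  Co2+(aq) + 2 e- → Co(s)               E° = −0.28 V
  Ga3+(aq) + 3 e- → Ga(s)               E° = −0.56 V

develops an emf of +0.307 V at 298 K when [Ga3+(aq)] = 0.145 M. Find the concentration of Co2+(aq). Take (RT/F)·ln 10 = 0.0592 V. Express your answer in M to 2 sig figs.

The Co²⁺/Co couple has the larger reduction potential, so it is the cathode: E°cell = −0.28 − (−0.56) = +0.28 V and n = 6.
Rearranging E = E° − (0.0592/n)·log Q gives log Q = 6(+0.28 − (+0.307))/0.0592 = −2.736.
Balancing electrons gives 3 Co2+(aq) + 2 Ga(s) → 3 Co(s) + 2 Ga3+(aq); thus Q = [Ga3+(aq)]^2 / [Co2+(aq)]^3.
Solving for the unknown gives log [Co2+(aq)] = 0.353, so [Co2+(aq)] ≈ 2.3 M.

2.3 M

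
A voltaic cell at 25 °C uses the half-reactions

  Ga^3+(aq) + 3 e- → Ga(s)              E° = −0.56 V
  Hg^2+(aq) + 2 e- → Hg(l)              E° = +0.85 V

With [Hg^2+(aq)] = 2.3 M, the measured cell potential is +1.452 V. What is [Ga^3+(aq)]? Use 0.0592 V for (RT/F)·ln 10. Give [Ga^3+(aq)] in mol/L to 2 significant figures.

With Hg²⁺/Hg at the cathode and Ga³⁺/Ga at the anode, E°cell = +0.85 − (−0.56) = +1.41 V (n = 6).
Since E = E° − (0.0592/n)·log Q, log Q = n(E° − E)/0.0592 = −4.257.
Balancing electrons gives 3 Hg^2+(aq) + 2 Ga(s) → 3 Hg(l) + 2 Ga^3+(aq); thus Q = [Ga^3+(aq)]^2 / [Hg^2+(aq)]^3.
Solving for the unknown gives log [Ga^3+(aq)] = −1.586, so [Ga^3+(aq)] ≈ 0.026 M.

0.026 M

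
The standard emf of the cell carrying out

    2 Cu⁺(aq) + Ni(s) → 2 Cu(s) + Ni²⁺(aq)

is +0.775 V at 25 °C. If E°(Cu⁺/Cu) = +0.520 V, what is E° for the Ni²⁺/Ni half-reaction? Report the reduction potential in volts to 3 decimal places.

In the reaction as written the Cu⁺/Cu couple is reduced (cathode) and Ni²⁺/Ni is oxidized (anode), so E°cell = E°(Cu⁺/Cu) − E°(Ni²⁺/Ni).
E°(Ni²⁺/Ni) = E°(cathode) − E°cell = +0.520 − (+0.775) = −0.255 V.

−0.255 V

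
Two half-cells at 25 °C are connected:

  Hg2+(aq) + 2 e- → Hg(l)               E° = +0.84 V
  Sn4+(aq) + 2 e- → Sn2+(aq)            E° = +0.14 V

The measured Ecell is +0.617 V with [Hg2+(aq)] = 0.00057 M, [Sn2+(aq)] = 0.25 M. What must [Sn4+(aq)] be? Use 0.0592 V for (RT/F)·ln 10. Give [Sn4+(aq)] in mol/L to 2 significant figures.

Hg²⁺/Hg is the cathode (higher E°); E°cell = +0.84 − (+0.14) = +0.70 V with n = 2.
From the Nernst equation, log Q = n(E° − E)/0.0592 = 2·(+0.70 − (+0.617))/0.0592 = 2.804.
Balancing electrons gives Hg2+(aq) + Sn2+(aq) → Hg(l) + Sn4+(aq); thus Q = [Sn4+(aq)] / ([Hg2+(aq)]·[Sn2+(aq)]).
Solving for the unknown gives log [Sn4+(aq)] = −1.042, so [Sn4+(aq)] ≈ 0.091 M.

0.091 M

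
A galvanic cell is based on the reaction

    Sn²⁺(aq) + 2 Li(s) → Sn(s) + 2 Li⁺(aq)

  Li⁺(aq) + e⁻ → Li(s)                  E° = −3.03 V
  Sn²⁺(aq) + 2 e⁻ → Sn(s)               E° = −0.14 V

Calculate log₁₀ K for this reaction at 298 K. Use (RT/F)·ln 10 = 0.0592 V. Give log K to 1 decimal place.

log K = 97.6

The Sn²⁺/Sn couple is reduced (cathode); E°cell = −0.14 − (−3.03) = +2.89 V with n = 2.
At equilibrium E = 0, so log K = nE°cell / 0.0592 = (2)(+2.89) / 0.0592 = 97.6.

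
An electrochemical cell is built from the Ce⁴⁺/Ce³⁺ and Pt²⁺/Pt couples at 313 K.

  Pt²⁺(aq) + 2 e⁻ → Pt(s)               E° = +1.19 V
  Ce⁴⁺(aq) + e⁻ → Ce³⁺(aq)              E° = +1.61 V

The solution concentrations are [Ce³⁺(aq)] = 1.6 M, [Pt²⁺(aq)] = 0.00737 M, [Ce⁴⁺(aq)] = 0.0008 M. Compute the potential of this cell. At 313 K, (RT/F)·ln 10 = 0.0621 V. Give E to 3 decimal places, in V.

Ce⁴⁺/Ce³⁺ is reduced (cathode, E° = +1.61 V) and Pt²⁺/Pt is oxidized (anode).
E°cell = E°cat − E°an = +1.61 − (+1.19) = +0.42 V; n = 2.
Balancing gives 2 Ce⁴⁺(aq) + Pt(s) → 2 Ce³⁺(aq) + Pt²⁺(aq); hence Q = ([Ce³⁺(aq)]^2·[Pt²⁺(aq)]) / [Ce⁴⁺(aq)]^2 = 2.95×10^4 (log Q = 4.470).
E = E° − (0.0621/n)·log Q = +0.42 − (0.0621/2)(4.470) = +0.281 V.

+0.281 V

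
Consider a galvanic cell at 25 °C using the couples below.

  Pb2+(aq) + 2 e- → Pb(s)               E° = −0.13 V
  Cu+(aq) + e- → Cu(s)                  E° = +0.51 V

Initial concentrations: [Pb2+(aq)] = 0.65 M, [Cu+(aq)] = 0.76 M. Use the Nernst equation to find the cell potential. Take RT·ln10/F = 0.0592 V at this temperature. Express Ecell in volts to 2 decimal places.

+0.64 V

Since E°(Cu⁺/Cu) > E°(Pb²⁺/Pb), Cu⁺/Cu serves as the cathode.
The standard potential is +0.51 − (−0.13) = +0.64 V and the balanced reaction transfers n = 2 electrons.
The balanced reaction is 2 Cu+(aq) + Pb(s) → 2 Cu(s) + Pb2+(aq), so Q = [Pb2+(aq)] / [Cu+(aq)]^2 = 1.13 and log Q = 0.051.
Applying E = E° − (RT ln10/nF)·log Q gives +0.64 − (0.0592/2)(0.051) = +0.64 V.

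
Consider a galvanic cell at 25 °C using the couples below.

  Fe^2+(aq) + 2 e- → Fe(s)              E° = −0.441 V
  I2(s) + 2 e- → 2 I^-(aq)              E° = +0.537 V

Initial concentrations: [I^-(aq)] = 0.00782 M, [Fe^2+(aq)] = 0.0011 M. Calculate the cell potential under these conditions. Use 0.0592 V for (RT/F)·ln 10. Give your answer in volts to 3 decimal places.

The I₂/I⁻ couple has the more positive E°, so it is the cathode; Fe²⁺/Fe is the anode.
E°cell = +0.537 − (−0.441) = +0.978 V, with n = 2 electrons transferred.
For the overall reaction I2(s) + Fe(s) → 2 I^-(aq) + Fe^2+(aq), Q = [I^-(aq)]^2·[Fe^2+(aq)] = 6.73×10^−8, giving log Q = −7.172.
E = E° − (0.0592/n)·log Q = +0.978 − (0.0592/2)(−7.172) = +1.190 V.

+1.190 V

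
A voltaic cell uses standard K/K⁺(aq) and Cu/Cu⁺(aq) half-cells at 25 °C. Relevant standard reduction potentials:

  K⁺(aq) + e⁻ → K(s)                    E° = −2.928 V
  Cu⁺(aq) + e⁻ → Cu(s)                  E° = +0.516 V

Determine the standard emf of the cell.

+3.444 V

Of the two couples in this cell, the one with the more positive reduction potential is reduced at the cathode: here that is Cu⁺/Cu (+0.516 V); K⁺/K (−2.928 V) is the anode.
E°cell = E°(cathode) − E°(anode) = +0.516 − (−2.928) = +3.444 V.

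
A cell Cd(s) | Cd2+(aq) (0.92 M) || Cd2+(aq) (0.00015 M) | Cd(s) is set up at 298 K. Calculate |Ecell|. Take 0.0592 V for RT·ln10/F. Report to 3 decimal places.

For a concentration cell E°cell = 0, since both electrodes use the same couple.
The compartment with the higher Cd2+(aq) concentration (0.92 M) acts as the cathode; ions are reduced there and produced at the dilute (0.00015 M) anode.
With n = 2, Ecell = −(0.0592/2)·log([dilute]/[conc]) = −(0.0592/2)·log(0.00015/0.92) = +0.112 V.

0.112 V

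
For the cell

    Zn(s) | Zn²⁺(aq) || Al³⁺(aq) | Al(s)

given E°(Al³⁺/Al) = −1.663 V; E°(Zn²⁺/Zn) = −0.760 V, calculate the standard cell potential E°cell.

−0.903 V

By convention the left-hand electrode in cell notation is the anode (oxidation) and the right-hand electrode is the cathode (reduction).
E°cell = E°(right) − E°(left) = −1.663 − (−0.760) = −0.903 V.
The negative sign shows that, as written, the cell would require an external voltage to drive the reaction.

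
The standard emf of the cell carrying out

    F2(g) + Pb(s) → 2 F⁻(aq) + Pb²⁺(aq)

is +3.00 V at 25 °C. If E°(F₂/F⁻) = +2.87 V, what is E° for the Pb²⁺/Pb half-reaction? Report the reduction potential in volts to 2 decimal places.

−0.13 V

In the reaction as written the F₂/F⁻ couple is reduced (cathode) and Pb²⁺/Pb is oxidized (anode), so E°cell = E°(F₂/F⁻) − E°(Pb²⁺/Pb).
E°(Pb²⁺/Pb) = E°(cathode) − E°cell = +2.87 − (+3.00) = −0.13 V.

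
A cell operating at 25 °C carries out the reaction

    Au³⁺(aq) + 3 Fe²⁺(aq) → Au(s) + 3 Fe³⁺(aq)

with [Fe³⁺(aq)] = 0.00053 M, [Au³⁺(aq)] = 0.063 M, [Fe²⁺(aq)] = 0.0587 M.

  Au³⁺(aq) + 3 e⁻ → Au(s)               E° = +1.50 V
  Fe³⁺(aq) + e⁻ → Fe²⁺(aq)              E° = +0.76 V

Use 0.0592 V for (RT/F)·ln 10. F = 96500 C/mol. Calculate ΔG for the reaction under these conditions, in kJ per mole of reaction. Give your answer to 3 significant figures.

−242 kJ/mol

The standard cell potential is +1.50 − (+0.76) = +0.74 V, with n = 3 electrons in the balanced equation.
The reaction quotient is [Fe³⁺(aq)]^3 / ([Au³⁺(aq)]·[Fe²⁺(aq)]^3) = 1.17×10^−5; by Nernst, E = +0.74 − (0.0592/3)(−4.932) = +0.8373 V.
Finally ΔG = −nFE = −(3)(96500 C/mol)(+0.8373 V) = −242 kJ/mol.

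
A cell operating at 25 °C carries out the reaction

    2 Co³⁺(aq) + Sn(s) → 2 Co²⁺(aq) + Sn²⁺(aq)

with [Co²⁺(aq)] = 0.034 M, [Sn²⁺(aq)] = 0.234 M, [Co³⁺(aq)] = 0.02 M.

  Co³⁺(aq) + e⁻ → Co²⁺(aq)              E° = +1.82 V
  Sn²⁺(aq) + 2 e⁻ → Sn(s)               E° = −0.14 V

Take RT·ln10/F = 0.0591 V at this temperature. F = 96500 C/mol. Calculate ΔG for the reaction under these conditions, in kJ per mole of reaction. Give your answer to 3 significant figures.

−379 kJ/mol

The standard cell potential is +1.82 − (−0.14) = +1.96 V, with n = 2 electrons in the balanced equation.
The reaction quotient is ([Co²⁺(aq)]^2·[Sn²⁺(aq)]) / [Co³⁺(aq)]^2 = 0.676; by Nernst, E = +1.96 − (0.0591/2)(−0.170) = +1.9650 V.
ΔG = −nFE = −(2)(96500)(+1.9650) J/mol = −379 kJ/mol.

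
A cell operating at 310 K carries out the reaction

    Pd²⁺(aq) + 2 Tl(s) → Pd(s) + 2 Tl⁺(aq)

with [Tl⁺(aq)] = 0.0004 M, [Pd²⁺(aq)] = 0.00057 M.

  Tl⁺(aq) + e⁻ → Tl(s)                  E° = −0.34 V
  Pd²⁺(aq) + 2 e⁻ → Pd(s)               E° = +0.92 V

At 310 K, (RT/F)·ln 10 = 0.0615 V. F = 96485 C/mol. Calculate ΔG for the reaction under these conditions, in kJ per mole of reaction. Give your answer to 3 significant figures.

−264 kJ/mol

With Pd²⁺/Pd reduced at the cathode, E°cell = +0.92 − (−0.34) = +1.26 V and n = 2.
Here Q = [Tl⁺(aq)]^2 / [Pd²⁺(aq)] = 0.000281 (log Q = −3.552), giving E = +1.26 − (0.0615/2)·(−3.552) = +1.3692 V.
ΔG = −nFE = −(2)(96485)(+1.3692) J/mol = −264 kJ/mol.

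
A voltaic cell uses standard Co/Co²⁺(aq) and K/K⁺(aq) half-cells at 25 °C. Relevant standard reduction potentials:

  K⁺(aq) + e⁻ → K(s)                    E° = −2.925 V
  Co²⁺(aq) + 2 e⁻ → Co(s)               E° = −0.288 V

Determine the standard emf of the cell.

+2.637 V

The Co²⁺/Co couple has the higher E°, so Co ion is reduced (cathode) and K is oxidized (anode).
E°cell = E°(cathode) − E°(anode) = −0.288 − (−2.925) = +2.637 V.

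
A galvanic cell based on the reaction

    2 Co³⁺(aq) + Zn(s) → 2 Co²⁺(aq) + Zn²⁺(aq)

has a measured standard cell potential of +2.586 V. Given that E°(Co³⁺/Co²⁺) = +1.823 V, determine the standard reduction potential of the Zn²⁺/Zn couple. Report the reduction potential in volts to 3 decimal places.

−0.763 V

In the reaction as written the Co³⁺/Co²⁺ couple is reduced (cathode) and Zn²⁺/Zn is oxidized (anode), so E°cell = E°(Co³⁺/Co²⁺) − E°(Zn²⁺/Zn).
E°(Zn²⁺/Zn) = E°(cathode) − E°cell = +1.823 − (+2.586) = −0.763 V.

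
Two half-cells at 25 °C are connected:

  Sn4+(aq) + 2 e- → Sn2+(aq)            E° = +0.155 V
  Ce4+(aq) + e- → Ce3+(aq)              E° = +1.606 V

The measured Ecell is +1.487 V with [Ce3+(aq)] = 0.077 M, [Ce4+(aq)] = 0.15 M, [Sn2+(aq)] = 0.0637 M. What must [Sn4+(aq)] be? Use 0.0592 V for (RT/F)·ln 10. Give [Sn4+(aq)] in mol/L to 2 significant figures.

Ce⁴⁺/Ce³⁺ is the cathode (higher E°); E°cell = +1.606 − (+0.155) = +1.451 V with n = 2.
Rearranging E = E° − (0.0592/n)·log Q gives log Q = 2(+1.451 − (+1.487))/0.0592 = −1.216.
The balanced reaction is 2 Ce4+(aq) + Sn2+(aq) → 2 Ce3+(aq) + Sn4+(aq), so Q = ([Ce3+(aq)]^2·[Sn4+(aq)]) / ([Ce4+(aq)]^2·[Sn2+(aq)]).
Solving for the unknown gives log [Sn4+(aq)] = −1.833, so [Sn4+(aq)] ≈ 0.015 M.

0.015 M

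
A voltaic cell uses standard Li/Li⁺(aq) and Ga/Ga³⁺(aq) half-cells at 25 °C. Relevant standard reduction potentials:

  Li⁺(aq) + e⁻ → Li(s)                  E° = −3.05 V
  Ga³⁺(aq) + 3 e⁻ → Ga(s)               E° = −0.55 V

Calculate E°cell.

Of the two couples in this cell, the one with the more positive reduction potential is reduced at the cathode: here that is Ga³⁺/Ga (−0.55 V); Li⁺/Li (−3.05 V) is the anode.
E°cell = E°(cathode) − E°(anode) = −0.55 − (−3.05) = +2.50 V.

+2.50 V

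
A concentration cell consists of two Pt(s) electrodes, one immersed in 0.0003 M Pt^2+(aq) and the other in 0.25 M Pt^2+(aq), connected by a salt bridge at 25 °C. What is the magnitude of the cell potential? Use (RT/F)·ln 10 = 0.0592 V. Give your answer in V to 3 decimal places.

For a concentration cell E°cell = 0, since both electrodes use the same couple.
The compartment with the higher Pt^2+(aq) concentration (0.25 M) acts as the cathode; ions are reduced there and produced at the dilute (0.0003 M) anode.
With n = 2, Ecell = −(0.0592/2)·log([dilute]/[conc]) = −(0.0592/2)·log(0.0003/0.25) = +0.086 V.

0.086 V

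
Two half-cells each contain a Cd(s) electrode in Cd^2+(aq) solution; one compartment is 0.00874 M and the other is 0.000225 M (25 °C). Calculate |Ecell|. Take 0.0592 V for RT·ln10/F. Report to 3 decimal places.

0.047 V

For a concentration cell E°cell = 0, since both electrodes use the same couple.
The compartment with the higher Cd^2+(aq) concentration (0.00874 M) acts as the cathode; ions are reduced there and produced at the dilute (0.000225 M) anode.
With n = 2, Ecell = −(0.0592/2)·log([dilute]/[conc]) = −(0.0592/2)·log(0.000225/0.00874) = +0.047 V.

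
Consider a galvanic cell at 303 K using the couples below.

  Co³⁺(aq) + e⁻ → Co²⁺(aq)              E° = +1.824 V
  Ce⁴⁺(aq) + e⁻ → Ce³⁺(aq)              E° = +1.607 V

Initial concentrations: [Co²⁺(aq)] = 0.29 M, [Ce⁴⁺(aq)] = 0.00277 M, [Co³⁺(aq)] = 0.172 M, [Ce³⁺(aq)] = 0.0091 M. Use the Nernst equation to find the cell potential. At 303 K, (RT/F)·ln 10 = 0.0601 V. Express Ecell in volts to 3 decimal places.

Since E°(Co³⁺/Co²⁺) > E°(Ce⁴⁺/Ce³⁺), Co³⁺/Co²⁺ serves as the cathode.
E°cell = +1.824 − (+1.607) = +0.217 V, with n = 1 electron transferred.
Balancing gives Co³⁺(aq) + Ce³⁺(aq) → Co²⁺(aq) + Ce⁴⁺(aq); hence Q = ([Co²⁺(aq)]·[Ce⁴⁺(aq)]) / ([Co³⁺(aq)]·[Ce³⁺(aq)]) = 0.513 (log Q = −0.290).
E = E° − (0.0601/n)·log Q = +0.217 − (0.0601/1)(−0.290) = +0.234 V.

+0.234 V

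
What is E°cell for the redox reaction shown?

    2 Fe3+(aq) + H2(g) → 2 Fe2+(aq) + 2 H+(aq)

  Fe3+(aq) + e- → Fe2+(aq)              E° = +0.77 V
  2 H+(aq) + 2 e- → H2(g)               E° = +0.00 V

+0.77 V

Fe3+(aq) gains electrons, so the Fe³⁺/Fe²⁺ couple is the cathode; the 2H⁺/H₂ couple is the anode.
E°cell = E°(cathode) − E°(anode) = +0.77 − (+0.00) = +0.77 V.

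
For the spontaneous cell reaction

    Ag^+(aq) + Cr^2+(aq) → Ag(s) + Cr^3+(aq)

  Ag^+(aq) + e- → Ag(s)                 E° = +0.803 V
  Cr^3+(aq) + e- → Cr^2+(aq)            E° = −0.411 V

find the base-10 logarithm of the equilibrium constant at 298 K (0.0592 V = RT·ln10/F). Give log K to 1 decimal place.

log K = 20.5

The Ag⁺/Ag couple is reduced (cathode); E°cell = +0.803 − (−0.411) = +1.214 V with n = 1.
At equilibrium E = 0, so log K = nE°cell / 0.0592 = (1)(+1.214) / 0.0592 = 20.5.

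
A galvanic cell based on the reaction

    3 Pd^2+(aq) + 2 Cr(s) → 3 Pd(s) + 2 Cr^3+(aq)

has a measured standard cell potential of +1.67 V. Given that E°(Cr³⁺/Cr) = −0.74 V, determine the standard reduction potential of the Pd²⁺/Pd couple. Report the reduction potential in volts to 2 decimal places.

In the reaction as written the Pd²⁺/Pd couple is reduced (cathode) and Cr³⁺/Cr is oxidized (anode), so E°cell = E°(Pd²⁺/Pd) − E°(Cr³⁺/Cr).
E°(Pd²⁺/Pd) = E°cell + E°(anode) = +1.67 + (−0.74) = +0.93 V.

+0.93 V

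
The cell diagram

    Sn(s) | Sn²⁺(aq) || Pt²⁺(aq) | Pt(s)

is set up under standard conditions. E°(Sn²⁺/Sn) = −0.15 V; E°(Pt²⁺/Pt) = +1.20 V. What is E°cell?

By convention the left-hand electrode in cell notation is the anode (oxidation) and the right-hand electrode is the cathode (reduction).
E°cell = E°(right) − E°(left) = +1.20 − (−0.15) = +1.35 V.

+1.35 V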